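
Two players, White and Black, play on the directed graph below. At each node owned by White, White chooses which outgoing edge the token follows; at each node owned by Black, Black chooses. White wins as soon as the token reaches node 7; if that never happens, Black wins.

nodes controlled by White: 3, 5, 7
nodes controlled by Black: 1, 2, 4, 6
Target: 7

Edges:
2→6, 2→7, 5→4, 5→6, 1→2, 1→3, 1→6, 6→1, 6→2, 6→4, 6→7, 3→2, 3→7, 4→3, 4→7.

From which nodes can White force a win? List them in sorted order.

3, 4, 5, 7

A0 = {7}
A1: add {3} — 3 (White) has 3→7.
A2: add {4} — 4 (Black): all of {3, 7} already in.
A3: add {5} — 5 (White) has 5→4.
A4 = A3; e.g. 1 (Black) can still go to 2. Fixed point.
White's winning region = {3, 4, 5, 7}.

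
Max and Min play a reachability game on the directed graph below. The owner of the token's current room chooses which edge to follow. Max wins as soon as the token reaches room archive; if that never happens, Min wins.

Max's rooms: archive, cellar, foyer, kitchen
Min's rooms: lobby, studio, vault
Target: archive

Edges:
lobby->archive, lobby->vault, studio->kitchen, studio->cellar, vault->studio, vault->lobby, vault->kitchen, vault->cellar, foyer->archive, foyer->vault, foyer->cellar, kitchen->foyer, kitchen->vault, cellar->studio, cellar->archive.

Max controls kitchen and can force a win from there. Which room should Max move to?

A0 = {archive}
A1: add {cellar, foyer} — foyer (Max) has foyer→archive; cellar (Max) has cellar→archive.
A2: add {kitchen} — kitchen (Max) has kitchen→foyer.
A3: add {studio} — studio (Min): all of {kitchen, cellar} already in.
A4 = A3; e.g. lobby (Min) can still go to vault. Fixed point.
From kitchen, successor foyer is in the attractor (rank 1); the other successor vault is not.

foyer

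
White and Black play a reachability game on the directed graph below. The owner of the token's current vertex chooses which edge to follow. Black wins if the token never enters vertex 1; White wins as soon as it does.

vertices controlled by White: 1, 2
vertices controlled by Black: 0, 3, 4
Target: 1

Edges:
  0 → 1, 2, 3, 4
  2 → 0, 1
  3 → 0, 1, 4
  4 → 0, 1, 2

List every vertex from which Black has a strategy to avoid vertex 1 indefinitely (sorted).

0, 3, 4

A0 = {1}
A1: add {2} — 2 (White) has 2→1.
A2 = A1; e.g. 0 (Black) can still go to 3. Fixed point.
White's attractor = {1, 2}; Black avoids the target exactly from the complement.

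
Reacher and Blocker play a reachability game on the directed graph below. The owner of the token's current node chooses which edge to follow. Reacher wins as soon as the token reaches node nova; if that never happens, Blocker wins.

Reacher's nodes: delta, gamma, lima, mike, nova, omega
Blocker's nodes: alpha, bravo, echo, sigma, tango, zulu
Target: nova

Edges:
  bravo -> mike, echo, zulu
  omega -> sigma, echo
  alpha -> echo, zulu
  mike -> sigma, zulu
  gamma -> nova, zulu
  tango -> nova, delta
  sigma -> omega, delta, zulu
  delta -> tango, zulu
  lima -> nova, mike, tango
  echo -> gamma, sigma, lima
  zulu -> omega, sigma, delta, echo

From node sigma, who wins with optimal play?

A0 = {nova}
A1: add {gamma, lima} — gamma (Reacher) has gamma→nova; lima (Reacher) has lima→nova.
A2 = A1; e.g. bravo (Blocker) can still go to mike. Fixed point.
sigma never enters the attractor, so Blocker can avoid the target forever.

Blocker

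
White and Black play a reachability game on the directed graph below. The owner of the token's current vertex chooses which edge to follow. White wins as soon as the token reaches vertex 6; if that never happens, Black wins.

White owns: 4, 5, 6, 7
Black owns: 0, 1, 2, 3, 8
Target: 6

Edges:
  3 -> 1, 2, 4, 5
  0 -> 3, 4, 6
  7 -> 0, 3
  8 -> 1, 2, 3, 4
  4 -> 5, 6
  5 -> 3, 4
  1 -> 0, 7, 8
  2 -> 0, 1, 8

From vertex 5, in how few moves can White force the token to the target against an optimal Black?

2

A0 = {6}
A1: add {4} — 4 (White) has 4→6.
A2: add {5} — 5 (White) has 5→4.
A3 = A2; e.g. 0 (Black) can still go to 3. Fixed point.
5 enters the attractor at level 2, so White can force the target in 2 moves from there.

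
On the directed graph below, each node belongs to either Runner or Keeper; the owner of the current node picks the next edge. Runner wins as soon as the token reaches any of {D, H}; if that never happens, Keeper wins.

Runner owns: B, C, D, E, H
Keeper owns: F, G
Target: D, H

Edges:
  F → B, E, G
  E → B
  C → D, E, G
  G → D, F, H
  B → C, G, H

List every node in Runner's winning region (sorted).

B, C, D, E, H

A0 = {D, H}
A1: add {B, C} — B (Runner) has B→H; C (Runner) has C→D.
A2: add {E} — E (Runner) has E→B.
A3 = A2; e.g. F (Keeper) can still go to G. Fixed point.
Runner's winning region = {B, C, D, E, H}.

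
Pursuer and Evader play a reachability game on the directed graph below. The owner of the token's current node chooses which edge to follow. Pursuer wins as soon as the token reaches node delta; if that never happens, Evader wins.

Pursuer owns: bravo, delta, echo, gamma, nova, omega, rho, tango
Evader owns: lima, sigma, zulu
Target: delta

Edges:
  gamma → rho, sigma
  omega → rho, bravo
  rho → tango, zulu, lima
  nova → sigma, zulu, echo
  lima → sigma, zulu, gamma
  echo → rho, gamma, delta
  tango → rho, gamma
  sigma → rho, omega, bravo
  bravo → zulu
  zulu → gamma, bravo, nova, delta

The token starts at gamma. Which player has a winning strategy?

A0 = {delta}
A1: add {echo} — echo (Pursuer) has echo→delta.
A2: add {nova} — nova (Pursuer) has nova→echo.
A3 = A2; e.g. tango (Pursuer) has no edge into A2. Fixed point.
gamma never enters the attractor, so Evader can avoid the target forever.

Evader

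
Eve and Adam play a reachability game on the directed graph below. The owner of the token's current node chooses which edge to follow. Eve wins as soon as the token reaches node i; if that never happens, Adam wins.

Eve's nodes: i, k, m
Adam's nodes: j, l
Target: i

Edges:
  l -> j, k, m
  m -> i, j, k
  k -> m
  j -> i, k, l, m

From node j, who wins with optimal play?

Adam

A0 = {i}
A1: add {m} — m (Eve) has m→i.
A2: add {k} — k (Eve) has k→m.
A3 = A2; e.g. j (Adam) can still go to l. Fixed point.
j never enters the attractor, so Adam can avoid the target forever.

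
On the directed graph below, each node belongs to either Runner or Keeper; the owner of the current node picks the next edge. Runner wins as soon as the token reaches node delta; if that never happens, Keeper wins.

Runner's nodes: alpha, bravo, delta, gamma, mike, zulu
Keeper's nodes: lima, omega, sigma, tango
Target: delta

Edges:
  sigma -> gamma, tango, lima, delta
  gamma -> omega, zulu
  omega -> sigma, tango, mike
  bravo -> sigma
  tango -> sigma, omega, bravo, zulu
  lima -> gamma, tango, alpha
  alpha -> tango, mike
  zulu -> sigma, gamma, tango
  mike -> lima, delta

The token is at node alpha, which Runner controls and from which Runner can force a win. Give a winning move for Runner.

A0 = {delta}
A1: add {mike} — mike (Runner) has mike→delta.
A2: add {alpha} — alpha (Runner) has alpha→mike.
A3 = A2; e.g. sigma (Keeper) can still go to gamma. Fixed point.
From alpha, successor mike is in the attractor (rank 1); the other successor tango is not.

mike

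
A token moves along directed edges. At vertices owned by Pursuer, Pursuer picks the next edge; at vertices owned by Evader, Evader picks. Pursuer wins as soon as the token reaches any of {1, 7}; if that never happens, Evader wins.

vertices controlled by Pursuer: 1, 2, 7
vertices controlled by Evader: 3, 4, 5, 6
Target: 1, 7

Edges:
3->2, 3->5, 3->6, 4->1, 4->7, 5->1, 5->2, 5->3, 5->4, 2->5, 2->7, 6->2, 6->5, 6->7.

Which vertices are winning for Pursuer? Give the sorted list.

A0 = {1, 7}
A1: add {2, 4} — 2 (Pursuer) has 2→7; 4 (Evader): all of {1, 7} already in.
A2 = A1; e.g. 3 (Evader) can still go to 5. Fixed point.
Pursuer's winning region = {1, 2, 4, 7}.

1, 2, 4, 7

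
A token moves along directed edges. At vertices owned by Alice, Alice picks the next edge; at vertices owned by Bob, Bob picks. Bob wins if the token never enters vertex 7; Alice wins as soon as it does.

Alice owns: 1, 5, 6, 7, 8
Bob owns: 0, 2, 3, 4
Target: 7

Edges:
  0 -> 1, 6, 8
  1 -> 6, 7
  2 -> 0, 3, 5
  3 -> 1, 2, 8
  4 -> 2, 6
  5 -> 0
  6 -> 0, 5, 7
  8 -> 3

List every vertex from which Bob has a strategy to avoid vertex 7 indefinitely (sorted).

A0 = {7}
A1: add {1, 6} — 1 (Alice) has 1→7; 6 (Alice) has 6→7.
A2 = A1; e.g. 0 (Bob) can still go to 8. Fixed point.
Alice's attractor = {1, 6, 7}; Bob avoids the target exactly from the complement.

0, 2, 3, 4, 5, 8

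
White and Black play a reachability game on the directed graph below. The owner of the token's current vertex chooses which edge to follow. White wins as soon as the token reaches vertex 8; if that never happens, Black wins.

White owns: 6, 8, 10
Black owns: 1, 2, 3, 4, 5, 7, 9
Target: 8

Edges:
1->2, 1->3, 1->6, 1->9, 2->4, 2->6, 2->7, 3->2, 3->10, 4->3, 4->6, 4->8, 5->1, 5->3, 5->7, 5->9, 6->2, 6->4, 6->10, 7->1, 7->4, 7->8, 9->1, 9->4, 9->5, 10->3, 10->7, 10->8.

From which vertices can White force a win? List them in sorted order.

A0 = {8}
A1: add {10} — 10 (White) has 10→8.
A2: add {6} — 6 (White) has 6→10.
A3 = A2; e.g. 1 (Black) can still go to 2. Fixed point.
White's winning region = {6, 8, 10}.

6, 8, 10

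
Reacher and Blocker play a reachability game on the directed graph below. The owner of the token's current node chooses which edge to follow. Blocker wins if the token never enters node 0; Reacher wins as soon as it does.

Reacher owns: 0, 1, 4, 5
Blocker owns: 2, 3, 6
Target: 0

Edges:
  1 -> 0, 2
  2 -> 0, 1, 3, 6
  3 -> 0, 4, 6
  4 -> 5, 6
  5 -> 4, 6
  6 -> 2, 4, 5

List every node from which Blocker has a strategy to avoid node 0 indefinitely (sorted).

2, 3, 4, 5, 6

A0 = {0}
A1: add {1} — 1 (Reacher) has 1→0.
A2 = A1; e.g. 2 (Blocker) can still go to 3. Fixed point.
Reacher's attractor = {0, 1}; Blocker avoids the target exactly from the complement.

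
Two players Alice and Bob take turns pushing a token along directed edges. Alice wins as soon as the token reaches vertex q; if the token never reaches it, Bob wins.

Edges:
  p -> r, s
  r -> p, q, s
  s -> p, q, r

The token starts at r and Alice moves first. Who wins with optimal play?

Alice

Track states (vertex, player-to-move).
A0 = {(q,Alice), (q,Bob)}
A1: add {(r,Alice), (s,Alice)}.
(r,Alice) ∈ A1 ⇒ Alice forces the target.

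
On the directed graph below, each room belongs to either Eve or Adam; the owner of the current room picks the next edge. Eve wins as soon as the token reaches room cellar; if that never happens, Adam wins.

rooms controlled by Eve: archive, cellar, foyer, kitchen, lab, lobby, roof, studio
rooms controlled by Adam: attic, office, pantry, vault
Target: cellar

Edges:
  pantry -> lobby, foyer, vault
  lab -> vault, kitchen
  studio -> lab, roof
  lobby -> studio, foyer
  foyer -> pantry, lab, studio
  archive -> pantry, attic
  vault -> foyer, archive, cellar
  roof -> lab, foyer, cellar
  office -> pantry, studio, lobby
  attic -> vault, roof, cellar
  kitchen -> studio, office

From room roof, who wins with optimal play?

Eve

A0 = {cellar}
A1: add {roof} — roof (Eve) has roof→cellar.
roof ∈ A1, so Eve can force the target.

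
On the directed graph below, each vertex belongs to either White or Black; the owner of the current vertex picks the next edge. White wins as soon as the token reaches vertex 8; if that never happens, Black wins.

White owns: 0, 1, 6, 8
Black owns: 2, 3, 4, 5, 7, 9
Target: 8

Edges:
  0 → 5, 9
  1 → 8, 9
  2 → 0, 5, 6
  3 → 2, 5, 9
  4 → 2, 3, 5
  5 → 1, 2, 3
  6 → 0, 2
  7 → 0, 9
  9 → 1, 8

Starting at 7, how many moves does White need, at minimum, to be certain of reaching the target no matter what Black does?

A0 = {8}
A1: add {1} — 1 (White) has 1→8.
A2: add {9} — 9 (Black): all of {1, 8} already in.
A3: add {0} — 0 (White) has 0→9.
A4: add {6, 7} — 6 (White) has 6→0; 7 (Black): all of {0, 9} already in.
A5 = A4; e.g. 2 (Black) can still go to 5. Fixed point.
7 enters the attractor at level 4, so White can force the target in 4 moves from there.

4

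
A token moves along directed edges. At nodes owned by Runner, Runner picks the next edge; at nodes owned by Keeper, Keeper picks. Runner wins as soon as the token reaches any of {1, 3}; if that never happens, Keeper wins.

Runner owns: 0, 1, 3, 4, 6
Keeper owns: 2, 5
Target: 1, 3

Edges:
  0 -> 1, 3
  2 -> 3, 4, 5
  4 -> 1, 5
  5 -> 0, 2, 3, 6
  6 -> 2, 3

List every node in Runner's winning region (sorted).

0, 1, 3, 4, 6

A0 = {1, 3}
A1: add {0, 4, 6} — 0 (Runner) has 0→1; 4 (Runner) has 4→1; 6 (Runner) has 6→3.
A2 = A1; e.g. 2 (Keeper) can still go to 5. Fixed point.
Runner's winning region = {0, 1, 3, 4, 6}.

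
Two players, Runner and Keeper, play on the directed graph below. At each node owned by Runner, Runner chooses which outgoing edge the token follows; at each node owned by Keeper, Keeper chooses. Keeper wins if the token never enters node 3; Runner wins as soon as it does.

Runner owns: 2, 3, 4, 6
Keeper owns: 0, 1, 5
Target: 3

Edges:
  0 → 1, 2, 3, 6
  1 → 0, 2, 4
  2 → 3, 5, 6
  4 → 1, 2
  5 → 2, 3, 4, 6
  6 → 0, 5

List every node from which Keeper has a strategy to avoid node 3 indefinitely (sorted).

0, 1, 5, 6

A0 = {3}
A1: add {2} — 2 (Runner) has 2→3.
A2: add {4} — 4 (Runner) has 4→2.
A3 = A2; e.g. 0 (Keeper) can still go to 1. Fixed point.
Runner's attractor = {2, 3, 4}; Keeper avoids the target exactly from the complement.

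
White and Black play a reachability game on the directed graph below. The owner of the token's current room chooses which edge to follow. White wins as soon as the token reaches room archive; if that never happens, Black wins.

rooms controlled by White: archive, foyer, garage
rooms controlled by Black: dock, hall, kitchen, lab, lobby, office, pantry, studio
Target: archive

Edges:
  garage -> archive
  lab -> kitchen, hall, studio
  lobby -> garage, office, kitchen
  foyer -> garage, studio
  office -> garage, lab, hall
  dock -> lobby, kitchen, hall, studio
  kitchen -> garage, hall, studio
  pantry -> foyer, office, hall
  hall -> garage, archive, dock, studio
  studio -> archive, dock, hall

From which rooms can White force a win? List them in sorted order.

A0 = {archive}
A1: add {garage} — garage (White) has garage→archive.
A2: add {foyer} — foyer (White) has foyer→garage.
A3 = A2; e.g. lab (Black) can still go to kitchen. Fixed point.
White's winning region = {archive, foyer, garage}.

archive, foyer, garage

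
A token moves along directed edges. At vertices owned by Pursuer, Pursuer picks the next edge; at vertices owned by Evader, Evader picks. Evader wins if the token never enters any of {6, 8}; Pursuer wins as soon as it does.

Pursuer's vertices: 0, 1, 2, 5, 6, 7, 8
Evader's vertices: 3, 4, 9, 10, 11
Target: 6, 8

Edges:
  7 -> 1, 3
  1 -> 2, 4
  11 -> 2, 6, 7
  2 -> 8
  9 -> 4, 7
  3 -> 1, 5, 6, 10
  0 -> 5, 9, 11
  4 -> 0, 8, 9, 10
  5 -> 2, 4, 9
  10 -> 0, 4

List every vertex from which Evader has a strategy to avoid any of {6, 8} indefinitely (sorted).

A0 = {6, 8}
A1: add {2} — 2 (Pursuer) has 2→8.
A2: add {1, 5} — 1 (Pursuer) has 1→2; 5 (Pursuer) has 5→2.
A3: add {0, 7} — 0 (Pursuer) has 0→5; 7 (Pursuer) has 7→1.
A4: add {11} — 11 (Evader): all of {2, 6, 7} already in.
A5 = A4; e.g. 3 (Evader) can still go to 10. Fixed point.
Pursuer's attractor = {0, 1, 2, 5, 6, 7, 8, 11}; Evader avoids the target exactly from the complement.

3, 4, 9, 10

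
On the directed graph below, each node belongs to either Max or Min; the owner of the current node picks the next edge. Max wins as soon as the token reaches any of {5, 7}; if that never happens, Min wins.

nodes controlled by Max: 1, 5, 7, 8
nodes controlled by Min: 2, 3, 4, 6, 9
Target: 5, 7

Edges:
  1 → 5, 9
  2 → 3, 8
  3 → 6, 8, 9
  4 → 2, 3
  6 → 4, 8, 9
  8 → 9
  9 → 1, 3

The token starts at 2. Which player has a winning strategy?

A0 = {5, 7}
A1: add {1} — 1 (Max) has 1→5.
A2 = A1; e.g. 2 (Min) can still go to 3. Fixed point.
2 never enters the attractor, so Min can avoid the target forever.

Min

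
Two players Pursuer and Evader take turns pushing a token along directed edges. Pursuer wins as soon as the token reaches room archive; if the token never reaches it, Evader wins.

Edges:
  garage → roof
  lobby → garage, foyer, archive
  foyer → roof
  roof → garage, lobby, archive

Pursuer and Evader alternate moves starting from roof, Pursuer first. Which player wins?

Track states (vertex, player-to-move).
A0 = {(archive,Pursuer), (archive,Evader)}
A1: add {(lobby,Pursuer), (roof,Pursuer)}.
(roof,Pursuer) ∈ A1 ⇒ Pursuer forces the target.

Pursuer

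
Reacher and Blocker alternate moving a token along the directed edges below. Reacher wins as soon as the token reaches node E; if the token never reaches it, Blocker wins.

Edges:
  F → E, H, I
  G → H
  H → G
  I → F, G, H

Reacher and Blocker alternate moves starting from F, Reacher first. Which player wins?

Reacher

Track states (vertex, player-to-move).
A0 = {(E,Reacher), (E,Blocker)}
A1: add {(F,Reacher)}.
(F,Reacher) ∈ A1 ⇒ Reacher forces the target.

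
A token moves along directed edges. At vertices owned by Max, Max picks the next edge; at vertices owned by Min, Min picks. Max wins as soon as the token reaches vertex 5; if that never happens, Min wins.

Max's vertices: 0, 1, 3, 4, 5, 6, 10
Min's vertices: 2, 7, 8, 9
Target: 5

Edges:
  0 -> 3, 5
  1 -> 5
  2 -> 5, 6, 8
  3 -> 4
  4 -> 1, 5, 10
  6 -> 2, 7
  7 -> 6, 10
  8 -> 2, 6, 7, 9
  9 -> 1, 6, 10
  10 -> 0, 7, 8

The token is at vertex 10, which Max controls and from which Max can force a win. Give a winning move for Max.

0

A0 = {5}
A1: add {0, 1, 4} — 0 (Max) has 0→5; 1 (Max) has 1→5; 4 (Max) has 4→5.
A2: add {3, 10} — 3 (Max) has 3→4; 10 (Max) has 10→0.
A3 = A2; e.g. 2 (Min) can still go to 6. Fixed point.
From 10, successor 0 is in the attractor (rank 1); the other successors 7, 8 are not.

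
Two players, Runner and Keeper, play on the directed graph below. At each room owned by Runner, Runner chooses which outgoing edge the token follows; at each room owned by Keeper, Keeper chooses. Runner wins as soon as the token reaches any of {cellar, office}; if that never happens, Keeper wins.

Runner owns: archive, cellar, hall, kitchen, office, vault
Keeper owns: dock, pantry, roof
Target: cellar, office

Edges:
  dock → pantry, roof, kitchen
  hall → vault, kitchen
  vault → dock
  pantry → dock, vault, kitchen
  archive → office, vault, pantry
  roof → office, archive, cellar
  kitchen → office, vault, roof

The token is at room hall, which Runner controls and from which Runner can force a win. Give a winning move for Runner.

kitchen

A0 = {cellar, office}
A1: add {archive, kitchen} — archive (Runner) has archive→office; kitchen (Runner) has kitchen→office.
A2: add {hall, roof} — hall (Runner) has hall→kitchen; roof (Keeper): all of {office, archive, cellar} already in.
A3 = A2; e.g. dock (Keeper) can still go to pantry. Fixed point.
From hall, successor kitchen is in the attractor (rank 1); the other successor vault is not.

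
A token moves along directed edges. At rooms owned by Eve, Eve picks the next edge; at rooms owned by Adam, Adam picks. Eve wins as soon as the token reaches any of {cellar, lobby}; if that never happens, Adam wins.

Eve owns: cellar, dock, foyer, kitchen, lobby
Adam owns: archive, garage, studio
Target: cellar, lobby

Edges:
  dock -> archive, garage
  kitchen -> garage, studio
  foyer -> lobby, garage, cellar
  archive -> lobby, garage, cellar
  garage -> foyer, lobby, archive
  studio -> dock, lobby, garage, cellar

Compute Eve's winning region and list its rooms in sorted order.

A0 = {cellar, lobby}
A1: add {foyer} — foyer (Eve) has foyer→lobby.
A2 = A1; e.g. dock (Eve) has no edge into A1. Fixed point.
Eve's winning region = {cellar, foyer, lobby}.

cellar, foyer, lobby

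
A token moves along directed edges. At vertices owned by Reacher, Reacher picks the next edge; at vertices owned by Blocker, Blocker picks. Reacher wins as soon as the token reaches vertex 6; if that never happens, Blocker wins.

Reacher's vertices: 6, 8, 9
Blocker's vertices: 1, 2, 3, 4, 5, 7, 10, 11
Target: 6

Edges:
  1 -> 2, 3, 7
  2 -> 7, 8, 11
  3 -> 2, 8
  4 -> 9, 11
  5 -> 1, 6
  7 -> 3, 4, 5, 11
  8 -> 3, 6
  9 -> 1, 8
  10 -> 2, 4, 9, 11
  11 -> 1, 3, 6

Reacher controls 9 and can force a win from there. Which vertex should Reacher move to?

8

A0 = {6}
A1: add {8} — 8 (Reacher) has 8→6.
A2: add {9} — 9 (Reacher) has 9→8.
A3 = A2; e.g. 1 (Blocker) can still go to 2. Fixed point.
From 9, successor 8 is in the attractor (rank 1); the other successor 1 is not.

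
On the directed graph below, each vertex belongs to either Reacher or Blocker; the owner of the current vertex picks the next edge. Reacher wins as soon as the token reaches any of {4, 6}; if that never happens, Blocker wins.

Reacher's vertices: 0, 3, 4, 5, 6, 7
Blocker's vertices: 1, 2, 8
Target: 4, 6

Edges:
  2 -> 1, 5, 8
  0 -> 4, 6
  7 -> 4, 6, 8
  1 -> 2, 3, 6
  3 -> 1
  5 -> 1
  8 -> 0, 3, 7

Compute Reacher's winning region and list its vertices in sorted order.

0, 4, 6, 7

A0 = {4, 6}
A1: add {0, 7} — 0 (Reacher) has 0→4; 7 (Reacher) has 7→4.
A2 = A1; e.g. 1 (Blocker) can still go to 2. Fixed point.
Reacher's winning region = {0, 4, 6, 7}.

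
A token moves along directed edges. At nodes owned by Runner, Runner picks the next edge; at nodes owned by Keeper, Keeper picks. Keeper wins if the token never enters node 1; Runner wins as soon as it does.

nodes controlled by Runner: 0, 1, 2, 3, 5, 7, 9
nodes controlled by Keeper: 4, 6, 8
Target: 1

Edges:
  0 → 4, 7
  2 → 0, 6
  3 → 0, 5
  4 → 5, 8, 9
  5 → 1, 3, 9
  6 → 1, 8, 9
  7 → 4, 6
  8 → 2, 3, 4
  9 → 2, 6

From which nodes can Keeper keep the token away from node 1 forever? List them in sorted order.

A0 = {1}
A1: add {5} — 5 (Runner) has 5→1.
A2: add {3} — 3 (Runner) has 3→5.
A3 = A2; e.g. 0 (Runner) has no edge into A2. Fixed point.
Runner's attractor = {1, 3, 5}; Keeper avoids the target exactly from the complement.

0, 2, 4, 6, 7, 8, 9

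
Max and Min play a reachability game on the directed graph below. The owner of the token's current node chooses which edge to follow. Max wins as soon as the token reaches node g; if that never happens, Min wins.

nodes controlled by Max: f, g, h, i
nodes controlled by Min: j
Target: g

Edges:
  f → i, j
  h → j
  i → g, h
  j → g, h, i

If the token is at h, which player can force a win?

Min

A0 = {g}
A1: add {i} — i (Max) has i→g.
A2: add {f} — f (Max) has f→i.
A3 = A2; e.g. h (Max) has no edge into A2. Fixed point.
h never enters the attractor, so Min can avoid the target forever.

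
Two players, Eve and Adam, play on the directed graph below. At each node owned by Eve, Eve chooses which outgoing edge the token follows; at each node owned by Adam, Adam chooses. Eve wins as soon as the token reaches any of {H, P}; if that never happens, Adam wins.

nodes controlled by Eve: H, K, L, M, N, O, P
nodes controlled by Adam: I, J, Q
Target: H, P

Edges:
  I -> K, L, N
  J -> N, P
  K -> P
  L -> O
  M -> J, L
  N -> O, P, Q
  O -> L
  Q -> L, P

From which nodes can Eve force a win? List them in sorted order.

H, J, K, M, N, P

A0 = {H, P}
A1: add {K, N} — K (Eve) has K→P; N (Eve) has N→P.
A2: add {J} — J (Adam): all of {N, P} already in.
A3: add {M} — M (Eve) has M→J.
A4 = A3; e.g. I (Adam) can still go to L. Fixed point.
Eve's winning region = {H, J, K, M, N, P}.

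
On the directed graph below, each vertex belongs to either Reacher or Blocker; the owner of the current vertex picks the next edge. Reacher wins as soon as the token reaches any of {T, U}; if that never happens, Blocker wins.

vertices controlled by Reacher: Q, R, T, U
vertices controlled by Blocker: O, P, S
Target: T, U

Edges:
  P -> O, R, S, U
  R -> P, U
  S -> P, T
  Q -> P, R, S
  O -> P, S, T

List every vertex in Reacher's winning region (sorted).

A0 = {T, U}
A1: add {R} — R (Reacher) has R→U.
A2: add {Q} — Q (Reacher) has Q→R.
A3 = A2; e.g. O (Blocker) can still go to P. Fixed point.
Reacher's winning region = {Q, R, T, U}.

Q, R, T, U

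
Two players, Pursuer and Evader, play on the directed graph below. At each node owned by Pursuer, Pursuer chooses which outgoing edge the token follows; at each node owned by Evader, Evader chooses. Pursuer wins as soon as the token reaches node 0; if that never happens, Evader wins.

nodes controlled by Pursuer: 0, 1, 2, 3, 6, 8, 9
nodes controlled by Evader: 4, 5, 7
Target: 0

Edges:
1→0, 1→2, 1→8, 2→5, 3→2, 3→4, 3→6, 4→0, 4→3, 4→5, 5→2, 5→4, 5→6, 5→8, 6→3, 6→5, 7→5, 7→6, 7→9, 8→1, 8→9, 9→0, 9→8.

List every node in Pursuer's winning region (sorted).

A0 = {0}
A1: add {1, 9} — 1 (Pursuer) has 1→0; 9 (Pursuer) has 9→0.
A2: add {8} — 8 (Pursuer) has 8→1.
A3 = A2; e.g. 2 (Pursuer) has no edge into A2. Fixed point.
Pursuer's winning region = {0, 1, 8, 9}.

0, 1, 8, 9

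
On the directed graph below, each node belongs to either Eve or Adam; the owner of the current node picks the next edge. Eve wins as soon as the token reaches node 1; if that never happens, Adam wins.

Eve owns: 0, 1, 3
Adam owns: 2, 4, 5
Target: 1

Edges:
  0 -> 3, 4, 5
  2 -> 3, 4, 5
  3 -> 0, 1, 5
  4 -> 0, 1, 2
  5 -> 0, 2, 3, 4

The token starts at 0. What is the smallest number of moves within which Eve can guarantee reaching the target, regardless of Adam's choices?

A0 = {1}
A1: add {3} — 3 (Eve) has 3→1.
A2: add {0} — 0 (Eve) has 0→3.
A3 = A2; e.g. 2 (Adam) can still go to 4. Fixed point.
0 enters the attractor at level 2, so Eve can force the target in 2 moves from there.

2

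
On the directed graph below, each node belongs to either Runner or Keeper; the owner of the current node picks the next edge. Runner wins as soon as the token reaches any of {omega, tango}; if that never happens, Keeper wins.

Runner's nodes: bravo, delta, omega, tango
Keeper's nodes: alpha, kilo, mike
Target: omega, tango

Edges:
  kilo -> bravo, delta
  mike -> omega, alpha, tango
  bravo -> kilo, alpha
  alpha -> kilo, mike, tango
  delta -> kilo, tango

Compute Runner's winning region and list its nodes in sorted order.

delta, omega, tango

A0 = {omega, tango}
A1: add {delta} — delta (Runner) has delta→tango.
A2 = A1; e.g. kilo (Keeper) can still go to bravo. Fixed point.
Runner's winning region = {delta, omega, tango}.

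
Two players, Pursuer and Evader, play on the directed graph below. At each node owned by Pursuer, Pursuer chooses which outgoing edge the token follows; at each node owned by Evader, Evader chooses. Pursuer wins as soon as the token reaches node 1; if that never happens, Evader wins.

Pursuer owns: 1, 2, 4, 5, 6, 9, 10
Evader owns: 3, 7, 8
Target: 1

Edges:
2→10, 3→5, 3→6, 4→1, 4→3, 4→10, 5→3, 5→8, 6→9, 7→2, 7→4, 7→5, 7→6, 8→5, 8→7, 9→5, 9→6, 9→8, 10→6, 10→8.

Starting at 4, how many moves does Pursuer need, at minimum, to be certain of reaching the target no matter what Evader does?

A0 = {1}
A1: add {4} — 4 (Pursuer) has 4→1.
A2 = A1; e.g. 2 (Pursuer) has no edge into A1. Fixed point.
4 enters the attractor at level 1, so Pursuer can force the target in 1 move from there.

1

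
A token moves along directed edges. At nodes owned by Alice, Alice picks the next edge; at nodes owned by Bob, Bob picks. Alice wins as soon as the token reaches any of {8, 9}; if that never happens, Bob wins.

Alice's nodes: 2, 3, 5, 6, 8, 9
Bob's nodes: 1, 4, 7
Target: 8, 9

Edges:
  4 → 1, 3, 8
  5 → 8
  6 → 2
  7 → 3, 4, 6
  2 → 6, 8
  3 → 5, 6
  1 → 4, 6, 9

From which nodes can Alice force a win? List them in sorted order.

A0 = {8, 9}
A1: add {2, 5} — 2 (Alice) has 2→8; 5 (Alice) has 5→8.
A2: add {3, 6} — 3 (Alice) has 3→5; 6 (Alice) has 6→2.
A3 = A2; e.g. 1 (Bob) can still go to 4. Fixed point.
Alice's winning region = {2, 3, 5, 6, 8, 9}.

2, 3, 5, 6, 8, 9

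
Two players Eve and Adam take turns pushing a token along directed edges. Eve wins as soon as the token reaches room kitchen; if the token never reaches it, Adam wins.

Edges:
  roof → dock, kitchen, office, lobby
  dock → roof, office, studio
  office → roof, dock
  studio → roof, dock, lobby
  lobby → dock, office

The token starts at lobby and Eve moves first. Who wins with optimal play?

Track states (vertex, player-to-move).
A0 = {(kitchen,Eve), (kitchen,Adam)}
A1: add {(roof,Eve)}.
A2 = A1; e.g. (roof,Adam) stays out. (lobby,Eve) never enters ⇒ Adam avoids the target.

Adam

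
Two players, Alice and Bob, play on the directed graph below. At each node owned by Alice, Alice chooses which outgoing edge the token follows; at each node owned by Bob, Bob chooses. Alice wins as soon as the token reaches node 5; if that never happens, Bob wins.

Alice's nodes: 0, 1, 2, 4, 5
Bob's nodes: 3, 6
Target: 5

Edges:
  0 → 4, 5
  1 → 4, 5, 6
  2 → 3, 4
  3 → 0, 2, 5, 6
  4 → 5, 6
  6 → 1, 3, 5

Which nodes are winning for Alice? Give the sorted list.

0, 1, 2, 4, 5

A0 = {5}
A1: add {0, 1, 4} — 0 (Alice) has 0→5; 1 (Alice) has 1→5; 4 (Alice) has 4→5.
A2: add {2} — 2 (Alice) has 2→4.
A3 = A2; e.g. 3 (Bob) can still go to 6. Fixed point.
Alice's winning region = {0, 1, 2, 4, 5}.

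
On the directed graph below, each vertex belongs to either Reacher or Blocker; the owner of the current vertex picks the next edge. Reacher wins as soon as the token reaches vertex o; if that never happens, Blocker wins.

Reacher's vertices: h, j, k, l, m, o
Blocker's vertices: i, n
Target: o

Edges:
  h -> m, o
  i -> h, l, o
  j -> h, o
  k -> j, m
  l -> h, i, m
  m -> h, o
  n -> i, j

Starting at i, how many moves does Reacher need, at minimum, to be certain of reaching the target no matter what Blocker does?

A0 = {o}
A1: add {h, j, m} — h (Reacher) has h→o; j (Reacher) has j→o; m (Reacher) has m→o.
A2: add {k, l} — k (Reacher) has k→j; l (Reacher) has l→h.
A3: add {i} — i (Blocker): all of {h, l, o} already in.
i enters the attractor at level 3, so Reacher can force the target in 3 moves from there.

3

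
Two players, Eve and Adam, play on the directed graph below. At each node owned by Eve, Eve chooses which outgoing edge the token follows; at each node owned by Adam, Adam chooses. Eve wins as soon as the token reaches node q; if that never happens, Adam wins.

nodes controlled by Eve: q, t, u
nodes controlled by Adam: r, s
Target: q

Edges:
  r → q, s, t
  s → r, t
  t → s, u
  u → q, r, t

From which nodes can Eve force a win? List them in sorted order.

q, t, u

A0 = {q}
A1: add {u} — u (Eve) has u→q.
A2: add {t} — t (Eve) has t→u.
A3 = A2; e.g. r (Adam) can still go to s. Fixed point.
Eve's winning region = {q, t, u}.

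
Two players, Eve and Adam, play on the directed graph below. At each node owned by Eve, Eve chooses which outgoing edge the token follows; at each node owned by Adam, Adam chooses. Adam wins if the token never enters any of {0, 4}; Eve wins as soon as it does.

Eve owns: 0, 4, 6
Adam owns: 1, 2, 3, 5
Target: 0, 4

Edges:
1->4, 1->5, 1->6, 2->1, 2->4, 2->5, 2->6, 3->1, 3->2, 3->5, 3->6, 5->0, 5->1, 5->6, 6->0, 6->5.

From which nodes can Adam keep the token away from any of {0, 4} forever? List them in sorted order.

1, 2, 3, 5

A0 = {0, 4}
A1: add {6} — 6 (Eve) has 6→0.
A2 = A1; e.g. 1 (Adam) can still go to 5. Fixed point.
Eve's attractor = {0, 4, 6}; Adam avoids the target exactly from the complement.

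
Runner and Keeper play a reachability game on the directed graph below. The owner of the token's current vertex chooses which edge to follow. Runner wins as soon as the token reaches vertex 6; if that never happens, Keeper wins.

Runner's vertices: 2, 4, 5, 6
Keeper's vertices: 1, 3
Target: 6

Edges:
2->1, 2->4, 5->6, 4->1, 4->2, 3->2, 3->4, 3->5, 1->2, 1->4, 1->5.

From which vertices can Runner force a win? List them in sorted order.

5, 6

A0 = {6}
A1: add {5} — 5 (Runner) has 5→6.
A2 = A1; e.g. 1 (Keeper) can still go to 2. Fixed point.
Runner's winning region = {5, 6}.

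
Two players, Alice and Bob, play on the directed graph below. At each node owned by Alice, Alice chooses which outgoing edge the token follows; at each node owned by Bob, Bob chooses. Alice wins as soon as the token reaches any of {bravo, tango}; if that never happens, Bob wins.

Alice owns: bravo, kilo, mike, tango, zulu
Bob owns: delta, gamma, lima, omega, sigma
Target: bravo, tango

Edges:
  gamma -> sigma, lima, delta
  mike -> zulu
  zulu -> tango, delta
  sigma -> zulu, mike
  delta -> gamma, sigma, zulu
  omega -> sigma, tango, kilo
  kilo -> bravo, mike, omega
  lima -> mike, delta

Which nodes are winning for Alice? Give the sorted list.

A0 = {bravo, tango}
A1: add {kilo, zulu} — zulu (Alice) has zulu→tango; kilo (Alice) has kilo→bravo.
A2: add {mike} — mike (Alice) has mike→zulu.
A3: add {sigma} — sigma (Bob): all of {zulu, mike} already in.
A4: add {omega} — omega (Bob): all of {sigma, tango, kilo} already in.
A5 = A4; e.g. gamma (Bob) can still go to lima. Fixed point.
Alice's winning region = {bravo, kilo, mike, omega, sigma, tango, zulu}.

bravo, kilo, mike, omega, sigma, tango, zulu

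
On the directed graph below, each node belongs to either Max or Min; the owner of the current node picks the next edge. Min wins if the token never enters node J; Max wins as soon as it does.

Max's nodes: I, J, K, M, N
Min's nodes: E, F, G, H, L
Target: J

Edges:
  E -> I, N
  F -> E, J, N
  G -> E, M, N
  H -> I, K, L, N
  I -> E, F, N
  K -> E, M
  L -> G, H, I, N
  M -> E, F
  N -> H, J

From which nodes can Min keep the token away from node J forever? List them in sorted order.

H, L

A0 = {J}
A1: add {N} — N (Max) has N→J.
A2: add {I} — I (Max) has I→N.
A3: add {E} — E (Min): all of {I, N} already in.
A4: add {F, K, M} — F (Min): all of {E, J, N} already in; K (Max) has K→E; M (Max) has M→E.
A5: add {G} — G (Min): all of {E, M, N} already in.
A6 = A5; e.g. H (Min) can still go to L. Fixed point.
Max's attractor = {E, F, G, I, J, K, M, N}; Min avoids the target exactly from the complement.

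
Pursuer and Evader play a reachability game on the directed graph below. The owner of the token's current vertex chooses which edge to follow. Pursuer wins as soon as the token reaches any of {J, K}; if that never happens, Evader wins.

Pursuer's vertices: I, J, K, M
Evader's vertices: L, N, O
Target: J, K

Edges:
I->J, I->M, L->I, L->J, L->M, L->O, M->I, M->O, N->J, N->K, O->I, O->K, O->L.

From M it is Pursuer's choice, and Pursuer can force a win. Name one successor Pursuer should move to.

A0 = {J, K}
A1: add {I, N} — I (Pursuer) has I→J; N (Evader): all of {J, K} already in.
A2: add {M} — M (Pursuer) has M→I.
A3 = A2; e.g. L (Evader) can still go to O. Fixed point.
From M, successor I is in the attractor (rank 1); the other successor O is not.

I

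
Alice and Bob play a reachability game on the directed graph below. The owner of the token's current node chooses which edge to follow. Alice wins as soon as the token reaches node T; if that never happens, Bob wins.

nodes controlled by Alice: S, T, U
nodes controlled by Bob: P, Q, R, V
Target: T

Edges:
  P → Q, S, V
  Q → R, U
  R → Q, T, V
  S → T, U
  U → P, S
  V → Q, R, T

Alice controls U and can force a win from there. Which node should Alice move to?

A0 = {T}
A1: add {S} — S (Alice) has S→T.
A2: add {U} — U (Alice) has U→S.
A3 = A2; e.g. P (Bob) can still go to Q. Fixed point.
From U, successor S is in the attractor (rank 1); the other successor P is not.

S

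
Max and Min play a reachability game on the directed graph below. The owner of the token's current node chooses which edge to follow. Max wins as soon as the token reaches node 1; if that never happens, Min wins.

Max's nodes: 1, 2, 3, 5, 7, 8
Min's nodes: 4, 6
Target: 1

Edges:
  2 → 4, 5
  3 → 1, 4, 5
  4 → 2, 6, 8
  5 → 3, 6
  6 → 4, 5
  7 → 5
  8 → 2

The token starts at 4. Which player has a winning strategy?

A0 = {1}
A1: add {3} — 3 (Max) has 3→1.
A2: add {5} — 5 (Max) has 5→3.
A3: add {2, 7} — 2 (Max) has 2→5; 7 (Max) has 7→5.
A4: add {8} — 8 (Max) has 8→2.
A5 = A4; e.g. 4 (Min) can still go to 6. Fixed point.
4 never enters the attractor, so Min can avoid the target forever.

Min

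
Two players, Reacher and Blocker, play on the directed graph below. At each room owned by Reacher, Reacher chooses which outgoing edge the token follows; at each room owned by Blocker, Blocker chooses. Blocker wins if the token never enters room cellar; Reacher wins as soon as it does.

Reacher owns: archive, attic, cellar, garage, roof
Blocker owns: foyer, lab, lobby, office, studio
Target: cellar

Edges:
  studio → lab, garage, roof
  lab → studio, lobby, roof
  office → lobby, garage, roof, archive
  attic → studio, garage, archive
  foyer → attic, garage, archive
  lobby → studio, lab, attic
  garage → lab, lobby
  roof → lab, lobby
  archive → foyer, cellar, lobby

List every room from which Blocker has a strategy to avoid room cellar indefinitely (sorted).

foyer, garage, lab, lobby, office, roof, studio

A0 = {cellar}
A1: add {archive} — archive (Reacher) has archive→cellar.
A2: add {attic} — attic (Reacher) has attic→archive.
A3 = A2; e.g. studio (Blocker) can still go to lab. Fixed point.
Reacher's attractor = {archive, attic, cellar}; Blocker avoids the target exactly from the complement.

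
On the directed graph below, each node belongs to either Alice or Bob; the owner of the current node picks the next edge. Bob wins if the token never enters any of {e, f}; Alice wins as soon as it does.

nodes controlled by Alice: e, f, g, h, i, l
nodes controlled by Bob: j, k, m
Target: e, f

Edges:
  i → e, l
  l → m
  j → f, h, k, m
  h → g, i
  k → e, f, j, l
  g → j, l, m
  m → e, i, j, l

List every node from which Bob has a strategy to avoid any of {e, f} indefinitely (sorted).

A0 = {e, f}
A1: add {i} — i (Alice) has i→e.
A2: add {h} — h (Alice) has h→i.
A3 = A2; e.g. g (Alice) has no edge into A2. Fixed point.
Alice's attractor = {e, f, h, i}; Bob avoids the target exactly from the complement.

g, j, k, l, m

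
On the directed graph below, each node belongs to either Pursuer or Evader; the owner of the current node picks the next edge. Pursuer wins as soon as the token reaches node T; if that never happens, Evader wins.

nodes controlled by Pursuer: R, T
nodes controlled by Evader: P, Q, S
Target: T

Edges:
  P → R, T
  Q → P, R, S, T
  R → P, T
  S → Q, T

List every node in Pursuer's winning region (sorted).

P, R, T

A0 = {T}
A1: add {R} — R (Pursuer) has R→T.
A2: add {P} — P (Evader): all of {R, T} already in.
A3 = A2; e.g. Q (Evader) can still go to S. Fixed point.
Pursuer's winning region = {P, R, T}.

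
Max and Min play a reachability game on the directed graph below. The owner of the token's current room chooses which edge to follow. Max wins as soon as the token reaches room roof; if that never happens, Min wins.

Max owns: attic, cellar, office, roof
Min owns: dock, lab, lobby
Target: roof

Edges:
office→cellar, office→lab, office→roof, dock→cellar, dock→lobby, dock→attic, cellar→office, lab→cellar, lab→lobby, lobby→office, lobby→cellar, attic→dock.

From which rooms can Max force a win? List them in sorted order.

A0 = {roof}
A1: add {office} — office (Max) has office→roof.
A2: add {cellar} — cellar (Max) has cellar→office.
A3: add {lobby} — lobby (Min): all of {office, cellar} already in.
A4: add {lab} — lab (Min): all of {cellar, lobby} already in.
A5 = A4; e.g. dock (Min) can still go to attic. Fixed point.
Max's winning region = {cellar, lab, lobby, office, roof}.

cellar, lab, lobby, office, roof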